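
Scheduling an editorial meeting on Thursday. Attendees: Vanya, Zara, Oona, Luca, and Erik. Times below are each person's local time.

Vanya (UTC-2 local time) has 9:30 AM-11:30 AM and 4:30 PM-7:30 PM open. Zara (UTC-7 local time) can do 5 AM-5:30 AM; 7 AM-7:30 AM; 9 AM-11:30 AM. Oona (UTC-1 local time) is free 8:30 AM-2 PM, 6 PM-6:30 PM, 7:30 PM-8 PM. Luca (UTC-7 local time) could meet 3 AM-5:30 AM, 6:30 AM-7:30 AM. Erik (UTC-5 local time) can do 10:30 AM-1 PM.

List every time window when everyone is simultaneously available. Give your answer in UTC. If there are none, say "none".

none

Vanya in UTC: 11:30-13:30, 18:30-21:30 (add 2h to convert from UTC-2).
Zara in UTC: 12:00-12:30, 14:00-14:30, 16:00-18:30 (add 7h to convert from UTC-7).
Oona in UTC: 09:30-15:00, 19:00-19:30, 20:30-21:00 (add 1h to convert from UTC-1).
Luca in UTC: 10:00-12:30, 13:30-14:30 (add 7h to convert from UTC-7).
Erik in UTC: 15:30-18:00 (add 5h to convert from UTC-5).
Vanya ∩ Zara: 12:00-12:30.
Vanya ∩ Zara ∩ Oona: 12:00-12:30.
Vanya ∩ Zara ∩ Oona ∩ Luca: 12:00-12:30.
Vanya ∩ Zara ∩ Oona ∩ Luca ∩ Erik: ∅.
There is no time when everyone is free.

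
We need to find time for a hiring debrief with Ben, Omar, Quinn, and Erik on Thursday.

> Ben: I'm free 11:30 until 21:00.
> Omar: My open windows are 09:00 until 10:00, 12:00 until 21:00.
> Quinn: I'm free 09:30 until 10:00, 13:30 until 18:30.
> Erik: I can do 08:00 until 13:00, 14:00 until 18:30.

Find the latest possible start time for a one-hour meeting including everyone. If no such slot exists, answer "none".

Ben ∩ Omar: 12:00-21:00.
Ben ∩ Omar ∩ Quinn: 13:30-18:30.
Ben ∩ Omar ∩ Quinn ∩ Erik: 14:00-18:30.
The last common window of at least 60 minutes is 14:00-18:30; a 60-minute meeting can start as late as 17:30 and still end by 18:30.

17:30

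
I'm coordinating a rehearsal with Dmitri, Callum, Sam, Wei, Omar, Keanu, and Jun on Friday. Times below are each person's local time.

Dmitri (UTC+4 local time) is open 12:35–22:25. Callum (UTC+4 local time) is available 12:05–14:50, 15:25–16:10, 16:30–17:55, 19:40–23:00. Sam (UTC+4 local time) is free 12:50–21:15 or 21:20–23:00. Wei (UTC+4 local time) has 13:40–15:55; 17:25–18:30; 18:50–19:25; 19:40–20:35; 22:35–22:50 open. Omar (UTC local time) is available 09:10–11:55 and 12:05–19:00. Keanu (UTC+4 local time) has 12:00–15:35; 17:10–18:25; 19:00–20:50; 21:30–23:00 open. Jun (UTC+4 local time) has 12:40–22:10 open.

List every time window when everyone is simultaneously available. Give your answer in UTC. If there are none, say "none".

09:40-10:50, 11:25-11:35, 13:25-13:55, 15:40-16:35

Dmitri in UTC: 08:35-18:25 (subtract 4h to convert from UTC+4).
Callum in UTC: 08:05-10:50, 11:25-12:10, 12:30-13:55, 15:40-19:00 (subtract 4h to convert from UTC+4).
Sam in UTC: 08:50-17:15, 17:20-19:00 (subtract 4h to convert from UTC+4).
Wei in UTC: 09:40-11:55, 13:25-14:30, 14:50-15:25, 15:40-16:35, 18:35-18:50 (subtract 4h to convert from UTC+4).
Omar in UTC: 09:10-11:55, 12:05-19:00.
Keanu in UTC: 08:00-11:35, 13:10-14:25, 15:00-16:50, 17:30-19:00 (subtract 4h to convert from UTC+4).
Jun in UTC: 08:40-18:10 (subtract 4h to convert from UTC+4).
Dmitri ∩ Callum: 08:35-10:50, 11:25-12:10, 12:30-13:55, 15:40-18:25.
Dmitri ∩ Callum ∩ Sam: 08:50-10:50, 11:25-12:10, 12:30-13:55, 15:40-17:15, 17:20-18:25.
Dmitri ∩ Callum ∩ Sam ∩ Wei: 09:40-10:50, 11:25-11:55, 13:25-13:55, 15:40-16:35.
Dmitri ∩ Callum ∩ Sam ∩ Wei ∩ Omar: 09:40-10:50, 11:25-11:55, 13:25-13:55, 15:40-16:35.
Dmitri ∩ Callum ∩ Sam ∩ Wei ∩ Omar ∩ Keanu: 09:40-10:50, 11:25-11:35, 13:25-13:55, 15:40-16:35.
Dmitri ∩ Callum ∩ Sam ∩ Wei ∩ Omar ∩ Keanu ∩ Jun: 09:40-10:50, 11:25-11:35, 13:25-13:55, 15:40-16:35.
Those are the intersection windows.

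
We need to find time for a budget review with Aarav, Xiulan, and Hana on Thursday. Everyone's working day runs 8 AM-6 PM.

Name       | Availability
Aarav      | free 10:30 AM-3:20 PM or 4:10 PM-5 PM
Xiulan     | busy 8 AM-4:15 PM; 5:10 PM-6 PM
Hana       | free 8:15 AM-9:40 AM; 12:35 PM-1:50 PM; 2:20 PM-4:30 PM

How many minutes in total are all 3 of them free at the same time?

15

Aarav free: 10:30-15:20, 16:10-17:00.
Xiulan free: 16:15-17:10 (invert busy blocks within the working day).
Hana free: 08:15-09:40, 12:35-13:50, 14:20-16:30.
Aarav ∩ Xiulan: 16:15-17:00.
Aarav ∩ Xiulan ∩ Hana: 16:15-16:30.
That's a single block of 15 minutes.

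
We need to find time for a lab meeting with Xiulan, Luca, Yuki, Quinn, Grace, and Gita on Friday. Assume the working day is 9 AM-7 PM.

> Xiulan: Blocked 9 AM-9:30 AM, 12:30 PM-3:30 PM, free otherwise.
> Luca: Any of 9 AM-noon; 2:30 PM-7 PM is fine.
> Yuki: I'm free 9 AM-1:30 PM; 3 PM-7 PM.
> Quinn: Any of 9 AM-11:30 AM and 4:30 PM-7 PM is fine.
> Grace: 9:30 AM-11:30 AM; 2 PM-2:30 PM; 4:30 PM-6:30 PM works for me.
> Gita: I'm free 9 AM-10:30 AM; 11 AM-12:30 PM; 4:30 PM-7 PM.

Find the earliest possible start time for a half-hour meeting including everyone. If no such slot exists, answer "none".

09:30

Xiulan free: 09:30-12:30, 15:30-19:00 (invert busy blocks within the working day).
Luca free: 09:00-12:00, 14:30-19:00.
Yuki free: 09:00-13:30, 15:00-19:00.
Quinn free: 09:00-11:30, 16:30-19:00.
Grace free: 09:30-11:30, 14:00-14:30, 16:30-18:30.
Gita free: 09:00-10:30, 11:00-12:30, 16:30-19:00.
Xiulan ∩ Luca: 09:30-12:00, 15:30-19:00.
Xiulan ∩ Luca ∩ Yuki: 09:30-12:00, 15:30-19:00.
Xiulan ∩ Luca ∩ Yuki ∩ Quinn: 09:30-11:30, 16:30-19:00.
Xiulan ∩ Luca ∩ Yuki ∩ Quinn ∩ Grace: 09:30-11:30, 16:30-18:30.
Xiulan ∩ Luca ∩ Yuki ∩ Quinn ∩ Grace ∩ Gita: 09:30-10:30, 11:00-11:30, 16:30-18:30.
So the common availability across everyone is 09:30-10:30, 11:00-11:30, 16:30-18:30.
The first common window of at least 30 minutes is 09:30-10:30, so the earliest start is 09:30.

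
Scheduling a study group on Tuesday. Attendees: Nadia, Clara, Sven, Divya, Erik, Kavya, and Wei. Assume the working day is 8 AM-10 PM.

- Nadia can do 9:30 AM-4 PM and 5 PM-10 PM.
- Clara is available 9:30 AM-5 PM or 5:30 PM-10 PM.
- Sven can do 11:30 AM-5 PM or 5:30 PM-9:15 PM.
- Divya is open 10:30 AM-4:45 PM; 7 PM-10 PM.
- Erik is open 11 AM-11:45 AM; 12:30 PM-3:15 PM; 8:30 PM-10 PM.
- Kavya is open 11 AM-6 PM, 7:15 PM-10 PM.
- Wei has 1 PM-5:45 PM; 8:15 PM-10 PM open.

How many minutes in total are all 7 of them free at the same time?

180

Nadia ∩ Clara: 09:30-16:00, 17:30-22:00.
Nadia ∩ Clara ∩ Sven: 11:30-16:00, 17:30-21:15.
Nadia ∩ Clara ∩ Sven ∩ Divya: 11:30-16:00, 19:00-21:15.
Nadia ∩ Clara ∩ Sven ∩ Divya ∩ Erik: 11:30-11:45, 12:30-15:15, 20:30-21:15.
Nadia ∩ Clara ∩ Sven ∩ Divya ∩ Erik ∩ Kavya: 11:30-11:45, 12:30-15:15, 20:30-21:15.
Nadia ∩ Clara ∩ Sven ∩ Divya ∩ Erik ∩ Kavya ∩ Wei: 13:00-15:15, 20:30-21:15.
Summing the common windows: 135 + 45 = 180 minutes.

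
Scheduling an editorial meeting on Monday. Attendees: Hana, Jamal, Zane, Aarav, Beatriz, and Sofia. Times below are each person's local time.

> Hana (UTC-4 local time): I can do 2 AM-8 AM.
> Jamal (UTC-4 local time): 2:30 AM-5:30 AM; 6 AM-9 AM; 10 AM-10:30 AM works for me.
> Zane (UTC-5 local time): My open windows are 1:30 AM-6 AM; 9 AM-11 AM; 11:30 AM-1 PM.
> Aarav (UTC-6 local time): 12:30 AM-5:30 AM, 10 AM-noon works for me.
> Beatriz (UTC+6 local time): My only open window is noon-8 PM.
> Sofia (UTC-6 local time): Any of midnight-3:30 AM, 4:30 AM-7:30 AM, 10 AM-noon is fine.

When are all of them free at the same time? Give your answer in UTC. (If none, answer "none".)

Hana in UTC: 06:00-12:00 (add 4h to convert from UTC-4).
Jamal in UTC: 06:30-09:30, 10:00-13:00, 14:00-14:30 (add 4h to convert from UTC-4).
Zane in UTC: 06:30-11:00, 14:00-16:00, 16:30-18:00 (add 5h to convert from UTC-5).
Aarav in UTC: 06:30-11:30, 16:00-18:00 (add 6h to convert from UTC-6).
Beatriz in UTC: 06:00-14:00 (subtract 6h to convert from UTC+6).
Sofia in UTC: 06:00-09:30, 10:30-13:30, 16:00-18:00 (add 6h to convert from UTC-6).
Hana ∩ Jamal: 06:30-09:30, 10:00-12:00.
Hana ∩ Jamal ∩ Zane: 06:30-09:30, 10:00-11:00.
Hana ∩ Jamal ∩ Zane ∩ Aarav: 06:30-09:30, 10:00-11:00.
Hana ∩ Jamal ∩ Zane ∩ Aarav ∩ Beatriz: 06:30-09:30, 10:00-11:00.
Hana ∩ Jamal ∩ Zane ∩ Aarav ∩ Beatriz ∩ Sofia: 06:30-09:30, 10:30-11:00.
So the common availability across everyone is 06:30-09:30, 10:30-11:00.

06:30-09:30, 10:30-11:00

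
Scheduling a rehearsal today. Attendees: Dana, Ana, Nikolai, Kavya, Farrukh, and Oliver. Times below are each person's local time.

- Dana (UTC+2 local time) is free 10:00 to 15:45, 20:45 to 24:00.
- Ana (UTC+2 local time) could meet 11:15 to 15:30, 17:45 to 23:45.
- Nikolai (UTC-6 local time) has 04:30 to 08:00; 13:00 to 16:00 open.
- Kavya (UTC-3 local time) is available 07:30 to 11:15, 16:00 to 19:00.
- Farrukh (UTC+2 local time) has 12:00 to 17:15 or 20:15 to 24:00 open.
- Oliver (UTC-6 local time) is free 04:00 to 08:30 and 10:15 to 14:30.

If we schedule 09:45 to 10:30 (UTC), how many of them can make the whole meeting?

2

Dana in UTC: 08:00-13:45, 18:45-22:00 (subtract 2h to convert from UTC+2).
Ana in UTC: 09:15-13:30, 15:45-21:45 (subtract 2h to convert from UTC+2).
Nikolai in UTC: 10:30-14:00, 19:00-22:00 (add 6h to convert from UTC-6).
Kavya in UTC: 10:30-14:15, 19:00-22:00 (add 3h to convert from UTC-3).
Farrukh in UTC: 10:00-15:15, 18:15-22:00 (subtract 2h to convert from UTC+2).
Oliver in UTC: 10:00-14:30, 16:15-20:30 (add 6h to convert from UTC-6).
Dana and Ana can make the full 09:45-10:30 slot — that's 2.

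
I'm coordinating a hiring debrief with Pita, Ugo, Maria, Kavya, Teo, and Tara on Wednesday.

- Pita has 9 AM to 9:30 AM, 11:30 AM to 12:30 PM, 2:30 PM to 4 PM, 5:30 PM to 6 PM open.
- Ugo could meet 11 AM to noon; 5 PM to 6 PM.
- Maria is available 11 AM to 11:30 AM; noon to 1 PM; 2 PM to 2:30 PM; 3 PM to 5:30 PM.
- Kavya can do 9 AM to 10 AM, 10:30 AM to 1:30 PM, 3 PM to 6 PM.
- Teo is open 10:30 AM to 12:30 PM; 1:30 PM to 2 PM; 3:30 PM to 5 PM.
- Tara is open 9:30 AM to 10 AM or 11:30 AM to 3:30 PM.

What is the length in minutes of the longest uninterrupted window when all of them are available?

Pita ∩ Ugo: 11:30-12:00, 17:30-18:00.
Pita ∩ Ugo ∩ Maria: ∅.
Pita ∩ Ugo ∩ Maria ∩ Kavya: ∅.
Pita ∩ Ugo ∩ Maria ∩ Kavya ∩ Teo: ∅.
Pita ∩ Ugo ∩ Maria ∩ Kavya ∩ Teo ∩ Tara: ∅.
There is no time when everyone is free.
No common window exists, so the longest block is 0 minutes.

0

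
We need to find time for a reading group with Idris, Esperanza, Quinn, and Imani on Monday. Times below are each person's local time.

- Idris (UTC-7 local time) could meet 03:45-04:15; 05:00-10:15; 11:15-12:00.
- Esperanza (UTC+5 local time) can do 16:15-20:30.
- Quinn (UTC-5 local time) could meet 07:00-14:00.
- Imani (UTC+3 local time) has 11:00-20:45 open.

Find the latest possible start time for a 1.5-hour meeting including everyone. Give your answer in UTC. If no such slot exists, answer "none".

14:00

Idris in UTC: 10:45-11:15, 12:00-17:15, 18:15-19:00 (add 7h to convert from UTC-7).
Esperanza in UTC: 11:15-15:30 (subtract 5h to convert from UTC+5).
Quinn in UTC: 12:00-19:00 (add 5h to convert from UTC-5).
Imani in UTC: 08:00-17:45 (subtract 3h to convert from UTC+3).
Idris ∩ Esperanza: 12:00-15:30.
Idris ∩ Esperanza ∩ Quinn: 12:00-15:30.
Idris ∩ Esperanza ∩ Quinn ∩ Imani: 12:00-15:30.
The last common window of at least 90 minutes is 12:00-15:30; a 90-minute meeting can start as late as 14:00 and still end by 15:30.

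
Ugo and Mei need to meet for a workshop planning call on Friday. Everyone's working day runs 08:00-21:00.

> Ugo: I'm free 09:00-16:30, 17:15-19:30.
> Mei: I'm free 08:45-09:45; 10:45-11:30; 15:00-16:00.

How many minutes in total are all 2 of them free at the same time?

150

Ugo ∩ Mei: 09:00-09:45, 10:45-11:30, 15:00-16:00.
Summing the common windows: 45 + 45 + 60 = 150 minutes.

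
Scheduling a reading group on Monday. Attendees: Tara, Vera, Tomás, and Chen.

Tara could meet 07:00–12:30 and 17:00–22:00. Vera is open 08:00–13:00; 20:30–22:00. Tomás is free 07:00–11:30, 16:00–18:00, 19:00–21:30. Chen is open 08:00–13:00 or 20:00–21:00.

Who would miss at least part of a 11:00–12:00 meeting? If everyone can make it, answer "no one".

Tara: free for 11:00-12:00. Vera: free for 11:00-12:00. Tomás: not fully free for 11:00-12:00. Chen: free for 11:00-12:00.

Tomás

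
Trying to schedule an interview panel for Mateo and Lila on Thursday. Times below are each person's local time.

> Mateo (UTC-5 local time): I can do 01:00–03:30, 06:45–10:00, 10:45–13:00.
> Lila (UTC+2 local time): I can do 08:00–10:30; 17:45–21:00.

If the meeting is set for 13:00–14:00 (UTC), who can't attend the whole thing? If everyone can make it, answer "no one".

Lila

Mateo in UTC: 06:00-08:30, 11:45-15:00, 15:45-18:00 (add 5h to convert from UTC-5).
Lila in UTC: 06:00-08:30, 15:45-19:00 (subtract 2h to convert from UTC+2).
Mateo: free for 13:00-14:00. Lila: not fully free for 13:00-14:00.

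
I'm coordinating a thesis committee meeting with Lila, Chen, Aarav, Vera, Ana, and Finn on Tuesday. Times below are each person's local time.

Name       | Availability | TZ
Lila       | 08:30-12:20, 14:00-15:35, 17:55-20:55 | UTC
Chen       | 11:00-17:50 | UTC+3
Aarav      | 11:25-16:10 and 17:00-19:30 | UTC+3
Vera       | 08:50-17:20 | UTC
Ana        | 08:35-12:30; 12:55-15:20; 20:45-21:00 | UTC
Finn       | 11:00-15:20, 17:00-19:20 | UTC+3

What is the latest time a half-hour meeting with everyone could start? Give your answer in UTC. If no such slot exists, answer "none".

14:20

Lila in UTC: 08:30-12:20, 14:00-15:35, 17:55-20:55.
Chen in UTC: 08:00-14:50 (subtract 3h to convert from UTC+3).
Aarav in UTC: 08:25-13:10, 14:00-16:30 (subtract 3h to convert from UTC+3).
Vera in UTC: 08:50-17:20.
Ana in UTC: 08:35-12:30, 12:55-15:20, 20:45-21:00.
Finn in UTC: 08:00-12:20, 14:00-16:20 (subtract 3h to convert from UTC+3).
Lila ∩ Chen: 08:30-12:20, 14:00-14:50.
Lila ∩ Chen ∩ Aarav: 08:30-12:20, 14:00-14:50.
Lila ∩ Chen ∩ Aarav ∩ Vera: 08:50-12:20, 14:00-14:50.
Lila ∩ Chen ∩ Aarav ∩ Vera ∩ Ana: 08:50-12:20, 14:00-14:50.
Lila ∩ Chen ∩ Aarav ∩ Vera ∩ Ana ∩ Finn: 08:50-12:20, 14:00-14:50.
Those are the intersection windows.
The last common window of at least 30 minutes is 14:00-14:50; a 30-minute meeting can start as late as 14:20 and still end by 14:50.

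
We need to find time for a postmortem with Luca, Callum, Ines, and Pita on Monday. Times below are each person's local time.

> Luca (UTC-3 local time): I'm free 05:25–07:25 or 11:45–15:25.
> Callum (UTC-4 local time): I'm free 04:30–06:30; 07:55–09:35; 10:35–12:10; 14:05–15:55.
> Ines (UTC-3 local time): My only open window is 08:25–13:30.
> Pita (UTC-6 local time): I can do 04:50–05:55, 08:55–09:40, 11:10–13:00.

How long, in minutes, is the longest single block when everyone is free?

45

Luca in UTC: 08:25-10:25, 14:45-18:25 (add 3h to convert from UTC-3).
Callum in UTC: 08:30-10:30, 11:55-13:35, 14:35-16:10, 18:05-19:55 (add 4h to convert from UTC-4).
Ines in UTC: 11:25-16:30 (add 3h to convert from UTC-3).
Pita in UTC: 10:50-11:55, 14:55-15:40, 17:10-19:00 (add 6h to convert from UTC-6).
Luca ∩ Callum: 08:30-10:25, 14:45-16:10, 18:05-18:25.
Luca ∩ Callum ∩ Ines: 14:45-16:10.
Luca ∩ Callum ∩ Ines ∩ Pita: 14:55-15:40.
The longest is 14:55-15:40 at 45 minutes.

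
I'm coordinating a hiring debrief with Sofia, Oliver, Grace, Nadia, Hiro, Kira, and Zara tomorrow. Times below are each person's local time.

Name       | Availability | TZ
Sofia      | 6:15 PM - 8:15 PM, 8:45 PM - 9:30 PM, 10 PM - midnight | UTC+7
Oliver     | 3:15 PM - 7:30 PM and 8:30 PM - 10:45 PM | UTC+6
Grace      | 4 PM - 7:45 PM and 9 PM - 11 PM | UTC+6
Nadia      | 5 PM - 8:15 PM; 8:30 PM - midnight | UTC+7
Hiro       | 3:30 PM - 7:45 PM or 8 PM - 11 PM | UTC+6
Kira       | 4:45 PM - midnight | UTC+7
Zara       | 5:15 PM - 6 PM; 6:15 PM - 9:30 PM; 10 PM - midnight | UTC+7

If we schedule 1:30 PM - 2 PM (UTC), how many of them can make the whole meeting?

3

Sofia in UTC: 11:15-13:15, 13:45-14:30, 15:00-17:00 (subtract 7h to convert from UTC+7).
Oliver in UTC: 09:15-13:30, 14:30-16:45 (subtract 6h to convert from UTC+6).
Grace in UTC: 10:00-13:45, 15:00-17:00 (subtract 6h to convert from UTC+6).
Nadia in UTC: 10:00-13:15, 13:30-17:00 (subtract 7h to convert from UTC+7).
Hiro in UTC: 09:30-13:45, 14:00-17:00 (subtract 6h to convert from UTC+6).
Kira in UTC: 09:45-17:00 (subtract 7h to convert from UTC+7).
Zara in UTC: 10:15-11:00, 11:15-14:30, 15:00-17:00 (subtract 7h to convert from UTC+7).
Nadia, Kira, and Zara can make the full 13:30-14:00 slot — that's 3.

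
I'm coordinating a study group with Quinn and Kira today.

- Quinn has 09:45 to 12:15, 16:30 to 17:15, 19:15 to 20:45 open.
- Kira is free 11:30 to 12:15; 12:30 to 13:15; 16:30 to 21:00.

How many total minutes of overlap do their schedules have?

Quinn ∩ Kira: 11:30-12:15, 16:30-17:15, 19:15-20:45.
Summing the common windows: 45 + 45 + 90 = 180 minutes.

180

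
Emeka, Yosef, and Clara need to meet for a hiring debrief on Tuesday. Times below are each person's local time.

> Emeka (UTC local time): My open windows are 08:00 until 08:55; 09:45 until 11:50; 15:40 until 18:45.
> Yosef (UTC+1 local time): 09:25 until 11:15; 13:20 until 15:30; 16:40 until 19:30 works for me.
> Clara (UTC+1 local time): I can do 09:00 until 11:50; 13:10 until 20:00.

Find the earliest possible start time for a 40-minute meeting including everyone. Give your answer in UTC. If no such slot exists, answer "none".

15:40

Emeka in UTC: 08:00-08:55, 09:45-11:50, 15:40-18:45.
Yosef in UTC: 08:25-10:15, 12:20-14:30, 15:40-18:30 (subtract 1h to convert from UTC+1).
Clara in UTC: 08:00-10:50, 12:10-19:00 (subtract 1h to convert from UTC+1).
Emeka ∩ Yosef: 08:25-08:55, 09:45-10:15, 15:40-18:30.
Emeka ∩ Yosef ∩ Clara: 08:25-08:55, 09:45-10:15, 15:40-18:30.
So the common availability across everyone is 08:25-08:55, 09:45-10:15, 15:40-18:30.
The first common window of at least 40 minutes is 15:40-18:30, so the earliest start is 15:40.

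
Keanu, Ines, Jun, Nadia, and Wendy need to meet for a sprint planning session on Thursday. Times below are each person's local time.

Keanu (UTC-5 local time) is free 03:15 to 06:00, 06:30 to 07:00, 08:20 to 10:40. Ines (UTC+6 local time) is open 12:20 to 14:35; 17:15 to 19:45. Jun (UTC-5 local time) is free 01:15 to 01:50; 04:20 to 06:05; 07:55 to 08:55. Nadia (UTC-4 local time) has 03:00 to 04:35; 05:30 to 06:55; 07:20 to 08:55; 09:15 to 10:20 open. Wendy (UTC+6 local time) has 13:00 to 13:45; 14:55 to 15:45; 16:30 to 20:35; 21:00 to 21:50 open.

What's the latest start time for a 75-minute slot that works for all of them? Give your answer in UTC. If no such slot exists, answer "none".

none

Keanu in UTC: 08:15-11:00, 11:30-12:00, 13:20-15:40 (add 5h to convert from UTC-5).
Ines in UTC: 06:20-08:35, 11:15-13:45 (subtract 6h to convert from UTC+6).
Jun in UTC: 06:15-06:50, 09:20-11:05, 12:55-13:55 (add 5h to convert from UTC-5).
Nadia in UTC: 07:00-08:35, 09:30-10:55, 11:20-12:55, 13:15-14:20 (add 4h to convert from UTC-4).
Wendy in UTC: 07:00-07:45, 08:55-09:45, 10:30-14:35, 15:00-15:50 (subtract 6h to convert from UTC+6).
Keanu ∩ Ines: 08:15-08:35, 11:30-12:00, 13:20-13:45.
Keanu ∩ Ines ∩ Jun: 13:20-13:45.
Keanu ∩ Ines ∩ Jun ∩ Nadia: 13:20-13:45.
Keanu ∩ Ines ∩ Jun ∩ Nadia ∩ Wendy: 13:20-13:45.
No common window is at least 75 minutes long.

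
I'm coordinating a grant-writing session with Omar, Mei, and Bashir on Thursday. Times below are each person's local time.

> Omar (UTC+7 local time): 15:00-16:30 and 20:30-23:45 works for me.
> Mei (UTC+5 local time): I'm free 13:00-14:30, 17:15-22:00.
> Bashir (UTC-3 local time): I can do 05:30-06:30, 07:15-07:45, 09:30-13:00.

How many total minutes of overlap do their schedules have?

210

Omar in UTC: 08:00-09:30, 13:30-16:45 (subtract 7h to convert from UTC+7).
Mei in UTC: 08:00-09:30, 12:15-17:00 (subtract 5h to convert from UTC+5).
Bashir in UTC: 08:30-09:30, 10:15-10:45, 12:30-16:00 (add 3h to convert from UTC-3).
Omar ∩ Mei: 08:00-09:30, 13:30-16:45.
Omar ∩ Mei ∩ Bashir: 08:30-09:30, 13:30-16:00.
Summing the common windows: 60 + 150 = 210 minutes.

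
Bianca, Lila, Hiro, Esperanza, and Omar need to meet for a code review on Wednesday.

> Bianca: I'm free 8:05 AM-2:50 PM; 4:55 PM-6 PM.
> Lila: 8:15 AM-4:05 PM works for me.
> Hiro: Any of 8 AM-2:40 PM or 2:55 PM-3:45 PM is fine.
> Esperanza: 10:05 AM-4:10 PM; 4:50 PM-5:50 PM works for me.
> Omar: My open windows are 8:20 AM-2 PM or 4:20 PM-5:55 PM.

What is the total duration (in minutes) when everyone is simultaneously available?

235

Bianca ∩ Lila: 08:15-14:50.
Bianca ∩ Lila ∩ Hiro: 08:15-14:40.
Bianca ∩ Lila ∩ Hiro ∩ Esperanza: 10:05-14:40.
Bianca ∩ Lila ∩ Hiro ∩ Esperanza ∩ Omar: 10:05-14:00.
That's a single block of 235 minutes.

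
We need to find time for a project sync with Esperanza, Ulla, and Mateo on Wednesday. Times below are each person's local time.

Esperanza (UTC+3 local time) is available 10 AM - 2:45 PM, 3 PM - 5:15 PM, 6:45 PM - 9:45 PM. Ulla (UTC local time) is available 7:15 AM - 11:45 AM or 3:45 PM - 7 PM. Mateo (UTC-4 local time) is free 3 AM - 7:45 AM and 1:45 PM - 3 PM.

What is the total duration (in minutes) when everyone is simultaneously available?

330

Esperanza in UTC: 07:00-11:45, 12:00-14:15, 15:45-18:45 (subtract 3h to convert from UTC+3).
Ulla in UTC: 07:15-11:45, 15:45-19:00.
Mateo in UTC: 07:00-11:45, 17:45-19:00 (add 4h to convert from UTC-4).
Esperanza ∩ Ulla: 07:15-11:45, 15:45-18:45.
Esperanza ∩ Ulla ∩ Mateo: 07:15-11:45, 17:45-18:45.
Those are the intersection windows.
Summing the common windows: 270 + 60 = 330 minutes.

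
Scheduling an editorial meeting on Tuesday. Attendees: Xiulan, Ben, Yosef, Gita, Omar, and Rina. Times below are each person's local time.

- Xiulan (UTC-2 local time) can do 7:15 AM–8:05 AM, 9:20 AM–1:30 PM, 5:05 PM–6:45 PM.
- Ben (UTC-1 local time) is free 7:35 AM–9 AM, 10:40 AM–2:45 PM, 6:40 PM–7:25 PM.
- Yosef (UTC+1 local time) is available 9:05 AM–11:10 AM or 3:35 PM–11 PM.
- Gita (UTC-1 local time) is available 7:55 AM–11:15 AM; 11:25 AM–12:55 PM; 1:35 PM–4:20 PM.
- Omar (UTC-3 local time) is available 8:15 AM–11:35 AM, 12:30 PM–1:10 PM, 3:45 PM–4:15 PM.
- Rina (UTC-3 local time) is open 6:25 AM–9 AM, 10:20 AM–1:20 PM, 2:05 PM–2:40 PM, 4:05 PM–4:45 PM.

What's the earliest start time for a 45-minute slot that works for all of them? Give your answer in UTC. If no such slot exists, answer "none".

none

Xiulan in UTC: 09:15-10:05, 11:20-15:30, 19:05-20:45 (add 2h to convert from UTC-2).
Ben in UTC: 08:35-10:00, 11:40-15:45, 19:40-20:25 (add 1h to convert from UTC-1).
Yosef in UTC: 08:05-10:10, 14:35-22:00 (subtract 1h to convert from UTC+1).
Gita in UTC: 08:55-12:15, 12:25-13:55, 14:35-17:20 (add 1h to convert from UTC-1).
Omar in UTC: 11:15-14:35, 15:30-16:10, 18:45-19:15 (add 3h to convert from UTC-3).
Rina in UTC: 09:25-12:00, 13:20-16:20, 17:05-17:40, 19:05-19:45 (add 3h to convert from UTC-3).
Xiulan ∩ Ben: 09:15-10:00, 11:40-15:30, 19:40-20:25.
Xiulan ∩ Ben ∩ Yosef: 09:15-10:00, 14:35-15:30, 19:40-20:25.
Xiulan ∩ Ben ∩ Yosef ∩ Gita: 09:15-10:00, 14:35-15:30.
Xiulan ∩ Ben ∩ Yosef ∩ Gita ∩ Omar: ∅.
Xiulan ∩ Ben ∩ Yosef ∩ Gita ∩ Omar ∩ Rina: ∅.
There is no time when everyone is free.
No common window is at least 45 minutes long.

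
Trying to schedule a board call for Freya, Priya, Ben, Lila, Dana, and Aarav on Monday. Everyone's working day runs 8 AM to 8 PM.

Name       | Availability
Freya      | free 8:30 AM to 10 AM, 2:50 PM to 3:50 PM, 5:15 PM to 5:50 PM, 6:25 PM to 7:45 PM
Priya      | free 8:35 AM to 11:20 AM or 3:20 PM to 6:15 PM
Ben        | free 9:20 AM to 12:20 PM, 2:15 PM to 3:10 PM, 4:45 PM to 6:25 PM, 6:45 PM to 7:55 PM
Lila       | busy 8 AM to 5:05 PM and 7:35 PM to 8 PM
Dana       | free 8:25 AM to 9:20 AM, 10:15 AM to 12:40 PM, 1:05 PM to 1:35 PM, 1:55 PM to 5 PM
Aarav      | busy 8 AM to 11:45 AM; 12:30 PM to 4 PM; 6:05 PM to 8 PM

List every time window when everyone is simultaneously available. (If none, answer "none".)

none

Freya free: 08:30-10:00, 14:50-15:50, 17:15-17:50, 18:25-19:45.
Priya free: 08:35-11:20, 15:20-18:15.
Ben free: 09:20-12:20, 14:15-15:10, 16:45-18:25, 18:45-19:55.
Lila free: 17:05-19:35 (invert busy blocks within the working day).
Dana free: 08:25-09:20, 10:15-12:40, 13:05-13:35, 13:55-17:00.
Aarav free: 11:45-12:30, 16:00-18:05 (invert busy blocks within the working day).
Freya ∩ Priya: 08:35-10:00, 15:20-15:50, 17:15-17:50.
Freya ∩ Priya ∩ Ben: 09:20-10:00, 17:15-17:50.
Freya ∩ Priya ∩ Ben ∩ Lila: 17:15-17:50.
Freya ∩ Priya ∩ Ben ∩ Lila ∩ Dana: ∅.
Freya ∩ Priya ∩ Ben ∩ Lila ∩ Dana ∩ Aarav: ∅.
There is no time when everyone is free.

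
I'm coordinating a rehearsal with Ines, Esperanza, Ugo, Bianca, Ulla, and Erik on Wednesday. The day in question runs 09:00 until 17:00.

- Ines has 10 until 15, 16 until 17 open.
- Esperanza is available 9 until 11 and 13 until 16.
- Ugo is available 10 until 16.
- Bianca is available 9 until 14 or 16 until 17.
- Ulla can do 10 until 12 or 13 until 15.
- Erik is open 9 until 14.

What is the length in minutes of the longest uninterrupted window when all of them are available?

Ines ∩ Esperanza: 10:00-11:00, 13:00-15:00.
Ines ∩ Esperanza ∩ Ugo: 10:00-11:00, 13:00-15:00.
Ines ∩ Esperanza ∩ Ugo ∩ Bianca: 10:00-11:00, 13:00-14:00.
Ines ∩ Esperanza ∩ Ugo ∩ Bianca ∩ Ulla: 10:00-11:00, 13:00-14:00.
Ines ∩ Esperanza ∩ Ugo ∩ Bianca ∩ Ulla ∩ Erik: 10:00-11:00, 13:00-14:00.
So the common availability across everyone is 10:00-11:00, 13:00-14:00.
The longest is 10:00-11:00 at 60 minutes.

60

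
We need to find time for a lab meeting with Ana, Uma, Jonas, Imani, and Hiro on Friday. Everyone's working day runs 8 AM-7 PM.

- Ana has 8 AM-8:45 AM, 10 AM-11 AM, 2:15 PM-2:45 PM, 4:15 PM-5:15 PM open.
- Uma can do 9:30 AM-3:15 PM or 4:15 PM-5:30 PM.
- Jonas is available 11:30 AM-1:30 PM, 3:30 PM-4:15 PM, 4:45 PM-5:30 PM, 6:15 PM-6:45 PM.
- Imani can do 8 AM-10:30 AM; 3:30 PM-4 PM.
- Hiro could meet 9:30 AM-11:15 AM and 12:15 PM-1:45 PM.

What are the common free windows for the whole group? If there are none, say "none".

none

Ana ∩ Uma: 10:00-11:00, 14:15-14:45, 16:15-17:15.
Ana ∩ Uma ∩ Jonas: 16:45-17:15.
Ana ∩ Uma ∩ Jonas ∩ Imani: ∅.
Ana ∩ Uma ∩ Jonas ∩ Imani ∩ Hiro: ∅.
There is no time when everyone is free.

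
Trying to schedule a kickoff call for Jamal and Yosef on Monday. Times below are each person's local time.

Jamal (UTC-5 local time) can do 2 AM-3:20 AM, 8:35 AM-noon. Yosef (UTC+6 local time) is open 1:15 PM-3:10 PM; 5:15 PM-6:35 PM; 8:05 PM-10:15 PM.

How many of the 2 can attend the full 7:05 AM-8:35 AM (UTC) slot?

Jamal in UTC: 07:00-08:20, 13:35-17:00 (add 5h to convert from UTC-5).
Yosef in UTC: 07:15-09:10, 11:15-12:35, 14:05-16:15 (subtract 6h to convert from UTC+6).
nobody can make the full 07:05-08:35 slot — that's 0.

0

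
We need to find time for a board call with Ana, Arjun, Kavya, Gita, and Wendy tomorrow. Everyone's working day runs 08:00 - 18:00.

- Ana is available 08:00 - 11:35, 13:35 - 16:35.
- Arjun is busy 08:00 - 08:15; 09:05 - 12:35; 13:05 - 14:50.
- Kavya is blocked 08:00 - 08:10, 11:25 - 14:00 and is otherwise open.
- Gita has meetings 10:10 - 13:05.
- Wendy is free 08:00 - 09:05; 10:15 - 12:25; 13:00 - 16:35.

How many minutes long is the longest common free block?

105

Ana free: 08:00-11:35, 13:35-16:35.
Arjun free: 08:15-09:05, 12:35-13:05, 14:50-18:00 (invert busy blocks within the working day).
Kavya free: 08:10-11:25, 14:00-18:00 (invert busy blocks within the working day).
Gita free: 08:00-10:10, 13:05-18:00 (invert busy blocks within the working day).
Wendy free: 08:00-09:05, 10:15-12:25, 13:00-16:35.
Ana ∩ Arjun: 08:15-09:05, 14:50-16:35.
Ana ∩ Arjun ∩ Kavya: 08:15-09:05, 14:50-16:35.
Ana ∩ Arjun ∩ Kavya ∩ Gita: 08:15-09:05, 14:50-16:35.
Ana ∩ Arjun ∩ Kavya ∩ Gita ∩ Wendy: 08:15-09:05, 14:50-16:35.
The longest is 14:50-16:35 at 105 minutes.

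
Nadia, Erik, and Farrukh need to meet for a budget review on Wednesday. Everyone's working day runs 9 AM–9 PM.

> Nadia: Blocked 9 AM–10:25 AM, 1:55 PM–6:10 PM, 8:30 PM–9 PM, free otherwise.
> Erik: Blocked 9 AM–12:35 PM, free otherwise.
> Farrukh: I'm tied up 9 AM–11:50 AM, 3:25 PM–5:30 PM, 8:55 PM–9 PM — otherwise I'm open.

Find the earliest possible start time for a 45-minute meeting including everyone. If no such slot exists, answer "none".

12:35

Nadia free: 10:25-13:55, 18:10-20:30 (invert busy blocks within the working day).
Erik free: 12:35-21:00 (invert busy blocks within the working day).
Farrukh free: 11:50-15:25, 17:30-20:55 (invert busy blocks within the working day).
Nadia ∩ Erik: 12:35-13:55, 18:10-20:30.
Nadia ∩ Erik ∩ Farrukh: 12:35-13:55, 18:10-20:30.
Those are the intersection windows.
The first common window of at least 45 minutes is 12:35-13:55, so the earliest start is 12:35.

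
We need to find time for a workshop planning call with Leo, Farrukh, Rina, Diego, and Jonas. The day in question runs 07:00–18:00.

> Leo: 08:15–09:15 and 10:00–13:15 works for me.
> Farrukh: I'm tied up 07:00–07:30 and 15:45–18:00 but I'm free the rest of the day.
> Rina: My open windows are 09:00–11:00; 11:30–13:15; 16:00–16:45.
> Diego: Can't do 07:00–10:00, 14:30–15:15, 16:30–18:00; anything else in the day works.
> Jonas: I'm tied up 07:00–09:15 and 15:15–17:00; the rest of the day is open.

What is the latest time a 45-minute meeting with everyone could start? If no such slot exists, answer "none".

Leo free: 08:15-09:15, 10:00-13:15.
Farrukh free: 07:30-15:45 (invert busy blocks within the working day).
Rina free: 09:00-11:00, 11:30-13:15, 16:00-16:45.
Diego free: 10:00-14:30, 15:15-16:30 (invert busy blocks within the working day).
Jonas free: 09:15-15:15, 17:00-18:00 (invert busy blocks within the working day).
Leo ∩ Farrukh: 08:15-09:15, 10:00-13:15.
Leo ∩ Farrukh ∩ Rina: 09:00-09:15, 10:00-11:00, 11:30-13:15.
Leo ∩ Farrukh ∩ Rina ∩ Diego: 10:00-11:00, 11:30-13:15.
Leo ∩ Farrukh ∩ Rina ∩ Diego ∩ Jonas: 10:00-11:00, 11:30-13:15.
The last common window of at least 45 minutes is 11:30-13:15; a 45-minute meeting can start as late as 12:30 and still end by 13:15.

12:30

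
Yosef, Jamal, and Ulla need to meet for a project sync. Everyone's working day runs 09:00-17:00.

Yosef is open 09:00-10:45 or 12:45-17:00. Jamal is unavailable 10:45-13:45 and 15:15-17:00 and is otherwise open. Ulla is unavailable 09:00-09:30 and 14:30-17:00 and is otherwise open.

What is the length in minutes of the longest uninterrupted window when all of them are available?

75

Yosef free: 09:00-10:45, 12:45-17:00.
Jamal free: 09:00-10:45, 13:45-15:15 (invert busy blocks within the working day).
Ulla free: 09:30-14:30 (invert busy blocks within the working day).
Yosef ∩ Jamal: 09:00-10:45, 13:45-15:15.
Yosef ∩ Jamal ∩ Ulla: 09:30-10:45, 13:45-14:30.
The longest is 09:30-10:45 at 75 minutes.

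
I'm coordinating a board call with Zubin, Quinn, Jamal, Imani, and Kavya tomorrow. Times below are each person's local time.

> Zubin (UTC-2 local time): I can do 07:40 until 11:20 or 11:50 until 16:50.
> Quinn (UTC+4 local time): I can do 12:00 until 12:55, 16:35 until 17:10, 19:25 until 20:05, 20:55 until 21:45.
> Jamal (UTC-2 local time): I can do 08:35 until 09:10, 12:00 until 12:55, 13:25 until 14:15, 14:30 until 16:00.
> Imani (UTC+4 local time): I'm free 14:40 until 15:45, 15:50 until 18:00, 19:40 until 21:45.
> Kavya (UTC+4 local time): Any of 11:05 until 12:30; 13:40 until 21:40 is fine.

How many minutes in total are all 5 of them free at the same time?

70

Zubin in UTC: 09:40-13:20, 13:50-18:50 (add 2h to convert from UTC-2).
Quinn in UTC: 08:00-08:55, 12:35-13:10, 15:25-16:05, 16:55-17:45 (subtract 4h to convert from UTC+4).
Jamal in UTC: 10:35-11:10, 14:00-14:55, 15:25-16:15, 16:30-18:00 (add 2h to convert from UTC-2).
Imani in UTC: 10:40-11:45, 11:50-14:00, 15:40-17:45 (subtract 4h to convert from UTC+4).
Kavya in UTC: 07:05-08:30, 09:40-17:40 (subtract 4h to convert from UTC+4).
Zubin ∩ Quinn: 12:35-13:10, 15:25-16:05, 16:55-17:45.
Zubin ∩ Quinn ∩ Jamal: 15:25-16:05, 16:55-17:45.
Zubin ∩ Quinn ∩ Jamal ∩ Imani: 15:40-16:05, 16:55-17:45.
Zubin ∩ Quinn ∩ Jamal ∩ Imani ∩ Kavya: 15:40-16:05, 16:55-17:40.
Those are the intersection windows.
Summing the common windows: 25 + 45 = 70 minutes.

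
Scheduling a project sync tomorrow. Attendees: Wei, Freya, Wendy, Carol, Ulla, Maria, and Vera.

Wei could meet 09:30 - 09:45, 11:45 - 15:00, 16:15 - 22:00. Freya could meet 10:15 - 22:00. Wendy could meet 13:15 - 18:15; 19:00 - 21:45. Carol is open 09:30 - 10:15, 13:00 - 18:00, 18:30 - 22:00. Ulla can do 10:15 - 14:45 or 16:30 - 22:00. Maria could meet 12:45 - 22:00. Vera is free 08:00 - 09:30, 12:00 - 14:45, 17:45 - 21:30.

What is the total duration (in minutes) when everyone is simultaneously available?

255

Wei ∩ Freya: 11:45-15:00, 16:15-22:00.
Wei ∩ Freya ∩ Wendy: 13:15-15:00, 16:15-18:15, 19:00-21:45.
Wei ∩ Freya ∩ Wendy ∩ Carol: 13:15-15:00, 16:15-18:00, 19:00-21:45.
Wei ∩ Freya ∩ Wendy ∩ Carol ∩ Ulla: 13:15-14:45, 16:30-18:00, 19:00-21:45.
Wei ∩ Freya ∩ Wendy ∩ Carol ∩ Ulla ∩ Maria: 13:15-14:45, 16:30-18:00, 19:00-21:45.
Wei ∩ Freya ∩ Wendy ∩ Carol ∩ Ulla ∩ Maria ∩ Vera: 13:15-14:45, 17:45-18:00, 19:00-21:30.
So the common availability across everyone is 13:15-14:45, 17:45-18:00, 19:00-21:30.
Summing the common windows: 90 + 15 + 150 = 255 minutes.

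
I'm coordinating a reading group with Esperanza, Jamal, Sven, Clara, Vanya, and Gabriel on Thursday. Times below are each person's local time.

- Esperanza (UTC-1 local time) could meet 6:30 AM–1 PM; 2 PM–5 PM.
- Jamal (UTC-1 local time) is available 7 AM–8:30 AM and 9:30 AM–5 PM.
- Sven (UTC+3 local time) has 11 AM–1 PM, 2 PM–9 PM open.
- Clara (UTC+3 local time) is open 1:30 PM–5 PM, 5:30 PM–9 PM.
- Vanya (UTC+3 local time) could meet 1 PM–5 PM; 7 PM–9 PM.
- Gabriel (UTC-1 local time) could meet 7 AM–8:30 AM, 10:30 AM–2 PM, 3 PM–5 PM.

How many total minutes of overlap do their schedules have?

270

Esperanza in UTC: 07:30-14:00, 15:00-18:00 (add 1h to convert from UTC-1).
Jamal in UTC: 08:00-09:30, 10:30-18:00 (add 1h to convert from UTC-1).
Sven in UTC: 08:00-10:00, 11:00-18:00 (subtract 3h to convert from UTC+3).
Clara in UTC: 10:30-14:00, 14:30-18:00 (subtract 3h to convert from UTC+3).
Vanya in UTC: 10:00-14:00, 16:00-18:00 (subtract 3h to convert from UTC+3).
Gabriel in UTC: 08:00-09:30, 11:30-15:00, 16:00-18:00 (add 1h to convert from UTC-1).
Esperanza ∩ Jamal: 08:00-09:30, 10:30-14:00, 15:00-18:00.
Esperanza ∩ Jamal ∩ Sven: 08:00-09:30, 11:00-14:00, 15:00-18:00.
Esperanza ∩ Jamal ∩ Sven ∩ Clara: 11:00-14:00, 15:00-18:00.
Esperanza ∩ Jamal ∩ Sven ∩ Clara ∩ Vanya: 11:00-14:00, 16:00-18:00.
Esperanza ∩ Jamal ∩ Sven ∩ Clara ∩ Vanya ∩ Gabriel: 11:30-14:00, 16:00-18:00.
Summing the common windows: 150 + 120 = 270 minutes.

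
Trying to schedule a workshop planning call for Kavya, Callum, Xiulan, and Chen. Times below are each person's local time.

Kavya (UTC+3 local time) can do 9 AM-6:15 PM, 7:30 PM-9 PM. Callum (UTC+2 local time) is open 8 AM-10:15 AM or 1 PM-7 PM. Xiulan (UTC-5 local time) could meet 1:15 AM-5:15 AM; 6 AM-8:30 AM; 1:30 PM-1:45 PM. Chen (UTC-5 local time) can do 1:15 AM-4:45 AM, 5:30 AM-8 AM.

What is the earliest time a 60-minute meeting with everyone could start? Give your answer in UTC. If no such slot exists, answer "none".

06:15

Kavya in UTC: 06:00-15:15, 16:30-18:00 (subtract 3h to convert from UTC+3).
Callum in UTC: 06:00-08:15, 11:00-17:00 (subtract 2h to convert from UTC+2).
Xiulan in UTC: 06:15-10:15, 11:00-13:30, 18:30-18:45 (add 5h to convert from UTC-5).
Chen in UTC: 06:15-09:45, 10:30-13:00 (add 5h to convert from UTC-5).
Kavya ∩ Callum: 06:00-08:15, 11:00-15:15, 16:30-17:00.
Kavya ∩ Callum ∩ Xiulan: 06:15-08:15, 11:00-13:30.
Kavya ∩ Callum ∩ Xiulan ∩ Chen: 06:15-08:15, 11:00-13:00.
The first common window of at least 60 minutes is 06:15-08:15, so the earliest start is 06:15.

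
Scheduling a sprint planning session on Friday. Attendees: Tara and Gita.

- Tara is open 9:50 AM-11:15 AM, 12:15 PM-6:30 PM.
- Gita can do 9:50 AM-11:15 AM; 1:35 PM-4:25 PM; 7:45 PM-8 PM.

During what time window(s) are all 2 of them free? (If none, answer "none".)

Tara ∩ Gita: 09:50-11:15, 13:35-16:25.
Those are the intersection windows.

09:50-11:15, 13:35-16:25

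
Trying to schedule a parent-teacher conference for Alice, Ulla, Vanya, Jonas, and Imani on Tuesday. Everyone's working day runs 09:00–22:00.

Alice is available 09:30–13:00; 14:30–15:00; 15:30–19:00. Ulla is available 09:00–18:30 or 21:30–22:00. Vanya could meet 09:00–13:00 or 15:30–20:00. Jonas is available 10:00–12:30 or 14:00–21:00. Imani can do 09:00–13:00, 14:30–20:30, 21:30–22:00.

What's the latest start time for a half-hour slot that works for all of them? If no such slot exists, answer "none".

18:00

Alice ∩ Ulla: 09:30-13:00, 14:30-15:00, 15:30-18:30.
Alice ∩ Ulla ∩ Vanya: 09:30-13:00, 15:30-18:30.
Alice ∩ Ulla ∩ Vanya ∩ Jonas: 10:00-12:30, 15:30-18:30.
Alice ∩ Ulla ∩ Vanya ∩ Jonas ∩ Imani: 10:00-12:30, 15:30-18:30.
Those are the intersection windows.
The last common window of at least 30 minutes is 15:30-18:30; a 30-minute meeting can start as late as 18:00 and still end by 18:30.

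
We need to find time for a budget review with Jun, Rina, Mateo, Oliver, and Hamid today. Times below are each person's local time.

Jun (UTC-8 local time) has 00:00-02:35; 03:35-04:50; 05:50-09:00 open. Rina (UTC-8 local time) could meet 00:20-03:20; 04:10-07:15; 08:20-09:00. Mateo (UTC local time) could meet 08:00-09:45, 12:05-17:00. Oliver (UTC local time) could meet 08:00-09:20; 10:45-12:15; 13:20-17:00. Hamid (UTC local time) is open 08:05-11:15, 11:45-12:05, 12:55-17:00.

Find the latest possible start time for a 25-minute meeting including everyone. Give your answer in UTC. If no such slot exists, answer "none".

16:35

Jun in UTC: 08:00-10:35, 11:35-12:50, 13:50-17:00 (add 8h to convert from UTC-8).
Rina in UTC: 08:20-11:20, 12:10-15:15, 16:20-17:00 (add 8h to convert from UTC-8).
Mateo in UTC: 08:00-09:45, 12:05-17:00.
Oliver in UTC: 08:00-09:20, 10:45-12:15, 13:20-17:00.
Hamid in UTC: 08:05-11:15, 11:45-12:05, 12:55-17:00.
Jun ∩ Rina: 08:20-10:35, 12:10-12:50, 13:50-15:15, 16:20-17:00.
Jun ∩ Rina ∩ Mateo: 08:20-09:45, 12:10-12:50, 13:50-15:15, 16:20-17:00.
Jun ∩ Rina ∩ Mateo ∩ Oliver: 08:20-09:20, 12:10-12:15, 13:50-15:15, 16:20-17:00.
Jun ∩ Rina ∩ Mateo ∩ Oliver ∩ Hamid: 08:20-09:20, 13:50-15:15, 16:20-17:00.
The last common window of at least 25 minutes is 16:20-17:00; a 25-minute meeting can start as late as 16:35 and still end by 17:00.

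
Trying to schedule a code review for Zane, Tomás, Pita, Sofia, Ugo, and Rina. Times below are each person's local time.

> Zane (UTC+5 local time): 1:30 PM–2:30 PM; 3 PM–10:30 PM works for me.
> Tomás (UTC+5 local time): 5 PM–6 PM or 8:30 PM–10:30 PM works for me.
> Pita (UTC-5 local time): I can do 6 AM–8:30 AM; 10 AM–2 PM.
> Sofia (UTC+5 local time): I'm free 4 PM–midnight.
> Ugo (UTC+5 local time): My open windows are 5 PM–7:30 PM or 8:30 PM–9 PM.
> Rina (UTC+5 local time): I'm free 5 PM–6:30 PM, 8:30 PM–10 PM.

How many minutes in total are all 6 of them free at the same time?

Zane in UTC: 08:30-09:30, 10:00-17:30 (subtract 5h to convert from UTC+5).
Tomás in UTC: 12:00-13:00, 15:30-17:30 (subtract 5h to convert from UTC+5).
Pita in UTC: 11:00-13:30, 15:00-19:00 (add 5h to convert from UTC-5).
Sofia in UTC: 11:00-19:00 (subtract 5h to convert from UTC+5).
Ugo in UTC: 12:00-14:30, 15:30-16:00 (subtract 5h to convert from UTC+5).
Rina in UTC: 12:00-13:30, 15:30-17:00 (subtract 5h to convert from UTC+5).
Zane ∩ Tomás: 12:00-13:00, 15:30-17:30.
Zane ∩ Tomás ∩ Pita: 12:00-13:00, 15:30-17:30.
Zane ∩ Tomás ∩ Pita ∩ Sofia: 12:00-13:00, 15:30-17:30.
Zane ∩ Tomás ∩ Pita ∩ Sofia ∩ Ugo: 12:00-13:00, 15:30-16:00.
Zane ∩ Tomás ∩ Pita ∩ Sofia ∩ Ugo ∩ Rina: 12:00-13:00, 15:30-16:00.
So the common availability across everyone is 12:00-13:00, 15:30-16:00.
Summing the common windows: 60 + 30 = 90 minutes.

90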